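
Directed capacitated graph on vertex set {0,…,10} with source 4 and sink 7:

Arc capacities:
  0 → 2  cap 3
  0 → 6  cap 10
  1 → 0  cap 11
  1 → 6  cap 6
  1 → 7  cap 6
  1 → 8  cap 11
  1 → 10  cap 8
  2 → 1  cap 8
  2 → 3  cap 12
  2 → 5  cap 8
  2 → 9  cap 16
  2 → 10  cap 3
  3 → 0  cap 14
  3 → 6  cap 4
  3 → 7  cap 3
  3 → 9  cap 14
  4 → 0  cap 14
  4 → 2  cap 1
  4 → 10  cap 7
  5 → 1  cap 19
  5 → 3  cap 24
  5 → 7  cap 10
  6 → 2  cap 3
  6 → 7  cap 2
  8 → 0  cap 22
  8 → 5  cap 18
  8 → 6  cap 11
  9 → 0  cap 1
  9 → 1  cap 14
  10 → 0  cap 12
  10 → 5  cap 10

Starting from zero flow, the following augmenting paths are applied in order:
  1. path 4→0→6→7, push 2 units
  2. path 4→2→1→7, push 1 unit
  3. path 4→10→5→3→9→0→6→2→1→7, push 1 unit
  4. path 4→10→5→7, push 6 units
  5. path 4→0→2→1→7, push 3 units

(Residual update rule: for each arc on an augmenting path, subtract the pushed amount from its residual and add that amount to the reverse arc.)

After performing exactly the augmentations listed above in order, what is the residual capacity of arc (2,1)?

Residual capacity of (2,1): 3

after path 1 (4→0→6→7, push 2): res(2,1)=8
after path 2 (4→2→1→7, push 1): res(2,1)=7
after path 3 (4→10→5→3→9→0→6→2→1→7, push 1): res(2,1)=6
after path 4 (4→10→5→7, push 6): res(2,1)=6
after path 5 (4→0→2→1→7, push 3): res(2,1)=3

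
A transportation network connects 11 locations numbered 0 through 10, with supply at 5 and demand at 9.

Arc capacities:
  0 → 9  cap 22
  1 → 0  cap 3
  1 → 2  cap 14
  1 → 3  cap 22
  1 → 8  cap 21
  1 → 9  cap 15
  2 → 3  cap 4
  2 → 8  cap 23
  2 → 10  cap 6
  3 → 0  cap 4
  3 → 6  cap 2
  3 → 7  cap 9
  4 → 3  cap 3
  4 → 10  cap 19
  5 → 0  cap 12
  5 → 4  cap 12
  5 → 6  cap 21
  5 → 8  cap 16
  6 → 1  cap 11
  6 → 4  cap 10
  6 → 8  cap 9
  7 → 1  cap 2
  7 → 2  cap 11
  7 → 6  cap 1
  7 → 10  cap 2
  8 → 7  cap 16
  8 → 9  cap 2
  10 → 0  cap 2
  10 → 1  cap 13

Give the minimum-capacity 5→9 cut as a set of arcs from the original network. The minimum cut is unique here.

Min-cut arcs: {(1,0), (1,9), (3,0), (5,0), (8,9), (10,0)} (total capacity 38)

augment #1: 5→0→9 push 12
augment #2: 5→8→9 push 2
augment #3: 5→6→1→9 push 11
augment #4: 5→4→3→0→9 push 3
augment #5: 5→4→10→0→9 push 2
augment #6: 5→4→10→1→9 push 4
augment #7: 5→4→10→1→0→9 push 3
augment #8: 5→8→7→1→3→0→9 push 1
max flow = 38; residual-reachable set from 5 gives S-side
cut edges (S→T): {(1,0), (1,9), (3,0), (5,0), (8,9), (10,0)} total cap 38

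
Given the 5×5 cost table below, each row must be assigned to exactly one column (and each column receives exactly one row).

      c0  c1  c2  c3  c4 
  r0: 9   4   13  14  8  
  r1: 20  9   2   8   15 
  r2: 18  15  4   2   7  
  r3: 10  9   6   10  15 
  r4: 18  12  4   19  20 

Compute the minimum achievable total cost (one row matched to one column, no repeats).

one of 2 optimal assignments: row0→col1 (cost 4), row1→col3 (cost 8), row2→col4 (cost 7), row3→col0 (cost 10), row4→col2 (cost 4)
total = 4 + 8 + 7 + 10 + 4 = 33

Minimum assignment cost: 33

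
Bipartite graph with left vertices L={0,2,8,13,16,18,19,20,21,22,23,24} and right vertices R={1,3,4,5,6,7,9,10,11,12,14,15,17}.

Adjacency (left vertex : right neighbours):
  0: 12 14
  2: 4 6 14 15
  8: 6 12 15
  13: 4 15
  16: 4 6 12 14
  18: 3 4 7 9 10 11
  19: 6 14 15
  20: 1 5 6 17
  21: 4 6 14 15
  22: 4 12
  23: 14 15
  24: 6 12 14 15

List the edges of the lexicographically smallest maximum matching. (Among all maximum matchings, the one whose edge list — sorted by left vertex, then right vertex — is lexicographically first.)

Lex-smallest maximum matching: {(0,12), (2,4), (8,6), (13,15), (16,14), (18,3), (20,1)}

|M| = 7 (so the lex-smallest maximum matching has 7 edges)
process left vertices in ascending order; for each, take the smallest-labelled available neighbour that still permits 7 edges overall, or leave it unmatched if none does
lex-smallest matching: {0-12, 2-4, 8-6, 13-15, 16-14, 18-3, 20-1}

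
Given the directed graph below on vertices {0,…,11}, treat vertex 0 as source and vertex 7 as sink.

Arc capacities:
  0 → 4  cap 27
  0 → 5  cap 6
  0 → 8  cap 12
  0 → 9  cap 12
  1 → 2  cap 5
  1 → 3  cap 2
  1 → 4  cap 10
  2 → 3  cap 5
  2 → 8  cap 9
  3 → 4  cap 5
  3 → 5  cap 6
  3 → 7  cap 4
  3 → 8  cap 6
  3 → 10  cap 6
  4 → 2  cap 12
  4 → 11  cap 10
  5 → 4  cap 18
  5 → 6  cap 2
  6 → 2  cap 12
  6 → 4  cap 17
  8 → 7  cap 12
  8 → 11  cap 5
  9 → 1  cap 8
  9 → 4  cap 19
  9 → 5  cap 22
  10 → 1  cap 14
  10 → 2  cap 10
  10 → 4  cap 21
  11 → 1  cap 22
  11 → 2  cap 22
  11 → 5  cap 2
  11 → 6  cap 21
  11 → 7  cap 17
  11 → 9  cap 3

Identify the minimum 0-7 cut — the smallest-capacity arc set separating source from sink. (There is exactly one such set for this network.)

augment #1: 0→8→7 push 12
augment #2: 0→4→11→7 push 10
augment #3: 0→4→2→3→7 push 4
augment #4: 0→4→2→8→11→7 push 5
max flow = 31; residual-reachable set from 0 gives S-side
cut edges (S→T): {(3,7), (4,11), (8,7), (8,11)} total cap 31

Min-cut arcs: {(3,7), (4,11), (8,7), (8,11)} (total capacity 31)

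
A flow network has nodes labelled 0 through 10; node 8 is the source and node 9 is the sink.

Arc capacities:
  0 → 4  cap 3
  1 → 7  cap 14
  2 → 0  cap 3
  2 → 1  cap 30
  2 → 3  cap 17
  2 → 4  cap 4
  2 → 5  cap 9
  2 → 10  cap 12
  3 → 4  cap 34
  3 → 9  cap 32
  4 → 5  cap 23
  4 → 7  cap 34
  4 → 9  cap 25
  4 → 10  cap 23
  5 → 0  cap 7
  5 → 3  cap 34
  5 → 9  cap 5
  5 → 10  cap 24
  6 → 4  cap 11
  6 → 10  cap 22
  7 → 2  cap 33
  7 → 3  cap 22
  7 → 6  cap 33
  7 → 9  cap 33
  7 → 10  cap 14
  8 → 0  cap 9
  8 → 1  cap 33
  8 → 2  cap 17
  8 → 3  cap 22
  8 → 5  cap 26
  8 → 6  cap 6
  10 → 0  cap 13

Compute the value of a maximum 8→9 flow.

Maximum flow value: 88

augment #1: 8→3→9 bottleneck 22, total now 22
augment #2: 8→5→9 bottleneck 5, total now 27
augment #3: 8→0→4→9 bottleneck 3, total now 30
augment #4: 8→1→7→9 bottleneck 14, total now 44
augment #5: 8→2→3→9 bottleneck 10, total now 54
augment #6: 8→2→4→9 bottleneck 4, total now 58
augment #7: 8→6→4→9 bottleneck 6, total now 64
augment #8: 8→2→3→4→9 bottleneck 3, total now 67
augment #9: 8→5→3→4→9 bottleneck 9, total now 76
augment #10: 8→5→3→4→7→9 bottleneck 12, total now 88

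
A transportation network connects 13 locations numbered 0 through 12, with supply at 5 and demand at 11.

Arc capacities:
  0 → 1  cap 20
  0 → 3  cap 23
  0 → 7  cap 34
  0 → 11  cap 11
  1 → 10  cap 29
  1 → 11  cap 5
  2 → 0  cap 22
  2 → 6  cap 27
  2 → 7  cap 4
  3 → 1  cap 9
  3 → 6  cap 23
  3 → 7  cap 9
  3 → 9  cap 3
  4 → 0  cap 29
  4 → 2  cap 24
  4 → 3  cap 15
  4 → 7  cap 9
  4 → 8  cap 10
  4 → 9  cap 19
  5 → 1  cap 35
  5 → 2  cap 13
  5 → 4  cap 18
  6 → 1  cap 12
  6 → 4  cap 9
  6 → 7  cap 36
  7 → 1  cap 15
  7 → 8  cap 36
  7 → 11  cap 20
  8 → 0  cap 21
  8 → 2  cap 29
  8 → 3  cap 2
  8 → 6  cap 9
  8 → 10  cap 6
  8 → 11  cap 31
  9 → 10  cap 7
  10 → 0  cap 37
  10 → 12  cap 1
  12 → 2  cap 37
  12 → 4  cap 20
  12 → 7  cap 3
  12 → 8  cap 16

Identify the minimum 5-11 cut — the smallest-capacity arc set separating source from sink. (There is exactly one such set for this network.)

augment #1: 5→1→11 push 5
augment #2: 5→2→0→11 push 11
augment #3: 5→2→7→11 push 2
augment #4: 5→4→7→11 push 9
augment #5: 5→4→8→11 push 9
augment #6: 5→1→10→0→7→11 push 9
augment #7: 5→1→10→12→8→11 push 1
augment #8: 5→1→10→0→7→8→11 push 19
max flow = 65; residual-reachable set from 5 gives S-side
cut edges (S→T): {(1,10), (1,11), (5,2), (5,4)} total cap 65

Min-cut arcs: {(1,10), (1,11), (5,2), (5,4)} (total capacity 65)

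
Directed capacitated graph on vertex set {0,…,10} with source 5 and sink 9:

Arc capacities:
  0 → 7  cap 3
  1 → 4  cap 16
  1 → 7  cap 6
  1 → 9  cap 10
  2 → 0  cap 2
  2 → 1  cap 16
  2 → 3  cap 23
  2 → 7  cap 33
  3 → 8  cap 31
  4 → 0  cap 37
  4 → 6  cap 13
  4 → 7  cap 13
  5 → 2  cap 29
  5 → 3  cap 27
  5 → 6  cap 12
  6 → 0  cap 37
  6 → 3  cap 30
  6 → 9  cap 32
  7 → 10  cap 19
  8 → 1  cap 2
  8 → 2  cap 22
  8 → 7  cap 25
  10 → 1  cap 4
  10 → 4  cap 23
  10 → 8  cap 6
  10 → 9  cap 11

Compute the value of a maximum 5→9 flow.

augment #1: 5→6→9 bottleneck 12, total now 12
augment #2: 5→2→1→9 bottleneck 10, total now 22
augment #3: 5→2→7→10→9 bottleneck 11, total now 33
augment #4: 5→2→1→4→6→9 bottleneck 6, total now 39
augment #5: 5→2→7→10→4→6→9 bottleneck 2, total now 41
augment #6: 5→3→8→1→4→6→9 bottleneck 2, total now 43
augment #7: 5→3→8→7→10→4→6→9 bottleneck 3, total now 46

Maximum flow value: 46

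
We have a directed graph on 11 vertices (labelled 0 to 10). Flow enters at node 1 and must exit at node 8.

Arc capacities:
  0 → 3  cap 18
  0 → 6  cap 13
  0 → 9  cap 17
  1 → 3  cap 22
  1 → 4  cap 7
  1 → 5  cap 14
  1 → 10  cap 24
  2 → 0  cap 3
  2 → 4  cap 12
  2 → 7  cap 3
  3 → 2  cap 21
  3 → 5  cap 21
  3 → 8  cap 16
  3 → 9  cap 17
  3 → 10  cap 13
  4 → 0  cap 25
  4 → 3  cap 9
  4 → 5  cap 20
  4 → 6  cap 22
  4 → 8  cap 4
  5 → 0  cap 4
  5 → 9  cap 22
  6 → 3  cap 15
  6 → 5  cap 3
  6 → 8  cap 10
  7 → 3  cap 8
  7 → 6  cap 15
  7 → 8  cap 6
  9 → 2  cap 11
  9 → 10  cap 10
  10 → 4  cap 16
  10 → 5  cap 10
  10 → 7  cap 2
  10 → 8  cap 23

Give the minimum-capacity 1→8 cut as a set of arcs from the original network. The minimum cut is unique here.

augment #1: 1→3→8 push 16
augment #2: 1→4→8 push 4
augment #3: 1→10→8 push 23
augment #4: 1→4→6→8 push 3
augment #5: 1→10→7→8 push 1
augment #6: 1→3→2→7→8 push 3
augment #7: 1→3→10→7→8 push 1
augment #8: 1→5→0→6→8 push 4
augment #9: 1→3→2→0→6→8 push 2
augment #10: 1→5→9→2→0→6→8 push 1
max flow = 58; residual-reachable set from 1 gives S-side
cut edges (S→T): {(2,7), (3,8), (4,8), (6,8), (10,7), (10,8)} total cap 58

Min-cut arcs: {(2,7), (3,8), (4,8), (6,8), (10,7), (10,8)} (total capacity 58)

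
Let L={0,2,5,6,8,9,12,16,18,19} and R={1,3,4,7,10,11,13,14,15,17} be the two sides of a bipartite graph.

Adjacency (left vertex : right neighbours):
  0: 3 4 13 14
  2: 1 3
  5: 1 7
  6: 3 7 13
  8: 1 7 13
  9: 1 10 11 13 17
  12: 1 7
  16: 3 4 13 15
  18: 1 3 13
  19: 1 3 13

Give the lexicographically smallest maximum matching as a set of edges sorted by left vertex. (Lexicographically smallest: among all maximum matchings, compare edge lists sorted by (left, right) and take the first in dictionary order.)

Lex-smallest maximum matching: {(0,4), (2,1), (5,7), (6,3), (8,13), (9,10), (16,15)}

|M| = 7 (so the lex-smallest maximum matching has 7 edges)
process left vertices in ascending order; for each, take the smallest-labelled available neighbour that still permits 7 edges overall, or leave it unmatched if none does
lex-smallest matching: {0-4, 2-1, 5-7, 6-3, 8-13, 9-10, 16-15}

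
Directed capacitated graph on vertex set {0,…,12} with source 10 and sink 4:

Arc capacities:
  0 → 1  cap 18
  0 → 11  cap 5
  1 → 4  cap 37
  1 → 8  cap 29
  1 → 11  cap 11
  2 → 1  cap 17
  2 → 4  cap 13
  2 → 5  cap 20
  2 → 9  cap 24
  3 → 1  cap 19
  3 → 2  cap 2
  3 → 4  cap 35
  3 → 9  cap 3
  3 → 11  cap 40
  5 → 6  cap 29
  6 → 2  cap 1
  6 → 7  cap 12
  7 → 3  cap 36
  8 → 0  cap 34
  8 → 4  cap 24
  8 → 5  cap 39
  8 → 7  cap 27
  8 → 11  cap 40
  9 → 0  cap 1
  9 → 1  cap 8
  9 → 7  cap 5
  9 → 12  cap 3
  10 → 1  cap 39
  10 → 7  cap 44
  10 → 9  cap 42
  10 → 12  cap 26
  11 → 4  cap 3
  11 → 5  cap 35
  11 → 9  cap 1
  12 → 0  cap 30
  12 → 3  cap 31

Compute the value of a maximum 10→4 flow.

augment #1: 10→1→4 bottleneck 37, total now 37
augment #2: 10→1→8→4 bottleneck 2, total now 39
augment #3: 10→7→3→4 bottleneck 35, total now 74
augment #4: 10→7→3→2→4 bottleneck 1, total now 75
augment #5: 10→9→0→11→4 bottleneck 1, total now 76
augment #6: 10→9→1→8→4 bottleneck 8, total now 84
augment #7: 10→12→0→11→4 bottleneck 2, total now 86
augment #8: 10→12→3→2→4 bottleneck 1, total now 87
augment #9: 10→12→0→1→8→4 bottleneck 14, total now 101
augment #10: 10→12→0→11→5→6→2→4 bottleneck 1, total now 102

Maximum flow value: 102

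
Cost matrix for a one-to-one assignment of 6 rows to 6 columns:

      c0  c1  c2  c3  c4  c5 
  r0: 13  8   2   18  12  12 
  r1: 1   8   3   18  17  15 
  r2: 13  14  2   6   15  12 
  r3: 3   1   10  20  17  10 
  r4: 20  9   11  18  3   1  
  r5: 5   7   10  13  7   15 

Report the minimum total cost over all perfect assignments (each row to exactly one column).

optimal assignment: row0→col2 (cost 2), row1→col0 (cost 1), row2→col3 (cost 6), row3→col1 (cost 1), row4→col5 (cost 1), row5→col4 (cost 7)
total = 2 + 1 + 6 + 1 + 1 + 7 = 18

Minimum assignment cost: 18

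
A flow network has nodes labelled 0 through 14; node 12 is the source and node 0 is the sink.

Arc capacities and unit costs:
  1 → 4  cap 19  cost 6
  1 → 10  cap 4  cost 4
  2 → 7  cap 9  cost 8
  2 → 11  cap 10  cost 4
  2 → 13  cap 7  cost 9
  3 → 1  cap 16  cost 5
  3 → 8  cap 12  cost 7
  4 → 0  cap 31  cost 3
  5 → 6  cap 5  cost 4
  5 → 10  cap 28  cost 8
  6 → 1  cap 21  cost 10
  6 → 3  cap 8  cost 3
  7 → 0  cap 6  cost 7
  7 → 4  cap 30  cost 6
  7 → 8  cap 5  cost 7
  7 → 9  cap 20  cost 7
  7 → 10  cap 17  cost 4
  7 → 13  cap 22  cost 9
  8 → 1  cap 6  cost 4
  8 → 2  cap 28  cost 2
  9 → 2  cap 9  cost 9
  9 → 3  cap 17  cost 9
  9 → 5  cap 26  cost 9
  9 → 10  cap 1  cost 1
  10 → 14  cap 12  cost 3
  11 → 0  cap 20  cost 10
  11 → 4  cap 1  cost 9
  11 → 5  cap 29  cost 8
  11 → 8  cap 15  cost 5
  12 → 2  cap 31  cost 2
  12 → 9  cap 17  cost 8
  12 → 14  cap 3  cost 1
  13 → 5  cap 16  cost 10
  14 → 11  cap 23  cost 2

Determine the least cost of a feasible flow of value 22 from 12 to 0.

Minimum cost for 22 units: 358

shortest-cost path #1: 12→14→11→0 push 3 @ unit cost 13 (adds 39)
shortest-cost path #2: 12→2→11→0 push 10 @ unit cost 16 (adds 160)
shortest-cost path #3: 12→2→7→0 push 6 @ unit cost 17 (adds 102)
shortest-cost path #4: 12→2→7→4→0 push 3 @ unit cost 19 (adds 57)
total cost = 358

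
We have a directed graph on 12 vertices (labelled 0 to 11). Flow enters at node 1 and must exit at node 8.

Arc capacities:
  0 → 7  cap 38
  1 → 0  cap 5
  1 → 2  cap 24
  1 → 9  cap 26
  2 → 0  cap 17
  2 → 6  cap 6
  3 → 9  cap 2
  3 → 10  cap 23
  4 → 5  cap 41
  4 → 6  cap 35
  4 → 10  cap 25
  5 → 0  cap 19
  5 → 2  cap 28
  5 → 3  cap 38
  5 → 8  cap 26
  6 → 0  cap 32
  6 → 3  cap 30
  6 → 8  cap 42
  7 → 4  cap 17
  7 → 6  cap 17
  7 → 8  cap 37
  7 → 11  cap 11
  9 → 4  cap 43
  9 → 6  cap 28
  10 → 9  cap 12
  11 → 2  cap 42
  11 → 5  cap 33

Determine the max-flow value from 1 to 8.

Maximum flow value: 54

augment #1: 1→0→7→8 bottleneck 5, total now 5
augment #2: 1→2→6→8 bottleneck 6, total now 11
augment #3: 1→9→6→8 bottleneck 26, total now 37
augment #4: 1→2→0→7→8 bottleneck 17, total now 54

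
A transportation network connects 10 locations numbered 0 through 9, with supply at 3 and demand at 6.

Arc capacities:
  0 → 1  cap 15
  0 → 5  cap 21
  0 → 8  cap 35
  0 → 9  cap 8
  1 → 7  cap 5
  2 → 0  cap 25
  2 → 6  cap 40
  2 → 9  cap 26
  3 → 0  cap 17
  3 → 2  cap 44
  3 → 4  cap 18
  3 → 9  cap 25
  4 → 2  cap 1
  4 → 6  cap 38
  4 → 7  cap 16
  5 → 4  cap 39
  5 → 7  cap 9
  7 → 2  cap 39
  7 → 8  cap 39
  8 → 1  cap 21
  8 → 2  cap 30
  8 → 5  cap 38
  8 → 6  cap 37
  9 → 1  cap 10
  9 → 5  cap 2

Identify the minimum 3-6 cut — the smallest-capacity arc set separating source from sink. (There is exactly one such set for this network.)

augment #1: 3→2→6 push 40
augment #2: 3→4→6 push 18
augment #3: 3→0→8→6 push 17
augment #4: 3→2→0→8→6 push 4
augment #5: 3→9→5→4→6 push 2
augment #6: 3→9→1→7→8→6 push 5
max flow = 86; residual-reachable set from 3 gives S-side
cut edges (S→T): {(1,7), (3,0), (3,2), (3,4), (9,5)} total cap 86

Min-cut arcs: {(1,7), (3,0), (3,2), (3,4), (9,5)} (total capacity 86)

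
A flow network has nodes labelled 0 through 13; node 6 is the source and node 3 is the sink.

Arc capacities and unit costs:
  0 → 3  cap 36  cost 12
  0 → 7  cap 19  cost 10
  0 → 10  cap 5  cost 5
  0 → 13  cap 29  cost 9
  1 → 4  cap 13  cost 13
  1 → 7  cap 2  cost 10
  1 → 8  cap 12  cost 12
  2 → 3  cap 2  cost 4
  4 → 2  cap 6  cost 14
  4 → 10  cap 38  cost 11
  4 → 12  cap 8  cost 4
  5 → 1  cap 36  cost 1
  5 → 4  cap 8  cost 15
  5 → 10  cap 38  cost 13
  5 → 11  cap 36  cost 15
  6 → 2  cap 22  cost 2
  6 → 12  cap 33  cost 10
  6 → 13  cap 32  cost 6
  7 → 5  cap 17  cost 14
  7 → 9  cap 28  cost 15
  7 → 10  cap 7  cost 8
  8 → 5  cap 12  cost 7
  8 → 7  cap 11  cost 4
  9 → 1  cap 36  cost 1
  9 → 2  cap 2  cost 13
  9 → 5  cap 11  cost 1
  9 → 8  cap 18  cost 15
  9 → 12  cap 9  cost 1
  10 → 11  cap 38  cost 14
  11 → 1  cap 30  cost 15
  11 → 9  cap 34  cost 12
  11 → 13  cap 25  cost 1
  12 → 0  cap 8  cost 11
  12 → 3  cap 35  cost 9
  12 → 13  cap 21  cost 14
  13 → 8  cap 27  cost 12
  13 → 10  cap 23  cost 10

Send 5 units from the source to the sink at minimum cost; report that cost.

shortest-cost path #1: 6→2→3 push 2 @ unit cost 6 (adds 12)
shortest-cost path #2: 6→12→3 push 3 @ unit cost 19 (adds 57)
total cost = 69

Minimum cost for 5 units: 69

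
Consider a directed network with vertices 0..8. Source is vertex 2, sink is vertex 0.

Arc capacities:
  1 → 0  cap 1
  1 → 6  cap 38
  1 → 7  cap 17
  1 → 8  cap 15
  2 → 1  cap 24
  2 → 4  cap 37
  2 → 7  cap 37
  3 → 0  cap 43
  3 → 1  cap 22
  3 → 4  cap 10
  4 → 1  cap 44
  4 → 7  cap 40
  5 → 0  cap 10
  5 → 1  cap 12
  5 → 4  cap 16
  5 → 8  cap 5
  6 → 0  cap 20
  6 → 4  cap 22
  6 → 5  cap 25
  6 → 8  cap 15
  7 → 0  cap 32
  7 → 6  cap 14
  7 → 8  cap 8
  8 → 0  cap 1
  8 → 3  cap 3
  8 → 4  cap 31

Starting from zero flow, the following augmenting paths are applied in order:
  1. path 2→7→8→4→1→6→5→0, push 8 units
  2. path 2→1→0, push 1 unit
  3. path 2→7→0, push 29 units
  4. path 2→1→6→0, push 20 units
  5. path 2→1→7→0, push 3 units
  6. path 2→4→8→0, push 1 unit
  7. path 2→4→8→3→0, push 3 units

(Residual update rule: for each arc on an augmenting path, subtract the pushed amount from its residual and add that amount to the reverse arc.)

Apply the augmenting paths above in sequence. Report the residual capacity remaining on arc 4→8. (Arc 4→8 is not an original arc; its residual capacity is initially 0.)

Residual capacity of (4,8): 4

after path 1 (2→7→8→4→1→6→5→0, push 8): res(4,8)=8
after path 2 (2→1→0, push 1): res(4,8)=8
after path 3 (2→7→0, push 29): res(4,8)=8
after path 4 (2→1→6→0, push 20): res(4,8)=8
after path 5 (2→1→7→0, push 3): res(4,8)=8
after path 6 (2→4→8→0, push 1): res(4,8)=7
after path 7 (2→4→8→3→0, push 3): res(4,8)=4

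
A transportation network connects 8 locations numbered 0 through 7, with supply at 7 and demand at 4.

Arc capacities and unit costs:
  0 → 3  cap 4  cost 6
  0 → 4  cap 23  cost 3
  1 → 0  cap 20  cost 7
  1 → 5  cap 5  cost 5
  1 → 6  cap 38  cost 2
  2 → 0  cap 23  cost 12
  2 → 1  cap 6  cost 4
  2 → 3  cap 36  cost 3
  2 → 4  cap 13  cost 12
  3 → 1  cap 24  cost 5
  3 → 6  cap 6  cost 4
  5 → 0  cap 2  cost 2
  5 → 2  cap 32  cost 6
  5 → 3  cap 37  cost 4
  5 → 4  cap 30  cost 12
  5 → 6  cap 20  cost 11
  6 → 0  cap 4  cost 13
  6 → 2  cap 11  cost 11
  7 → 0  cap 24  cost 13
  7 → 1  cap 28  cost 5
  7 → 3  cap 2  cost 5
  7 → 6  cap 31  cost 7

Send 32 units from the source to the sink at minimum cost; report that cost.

Minimum cost for 32 units: 578

shortest-cost path #1: 7→1→0→4 push 20 @ unit cost 15 (adds 300)
shortest-cost path #2: 7→1→5→0→4 push 2 @ unit cost 15 (adds 30)
shortest-cost path #3: 7→0→4 push 1 @ unit cost 16 (adds 16)
shortest-cost path #4: 7→1→5→4 push 3 @ unit cost 22 (adds 66)
shortest-cost path #5: 7→0→5→4 push 2 @ unit cost 23 (adds 46)
shortest-cost path #6: 7→6→2→4 push 4 @ unit cost 30 (adds 120)
total cost = 578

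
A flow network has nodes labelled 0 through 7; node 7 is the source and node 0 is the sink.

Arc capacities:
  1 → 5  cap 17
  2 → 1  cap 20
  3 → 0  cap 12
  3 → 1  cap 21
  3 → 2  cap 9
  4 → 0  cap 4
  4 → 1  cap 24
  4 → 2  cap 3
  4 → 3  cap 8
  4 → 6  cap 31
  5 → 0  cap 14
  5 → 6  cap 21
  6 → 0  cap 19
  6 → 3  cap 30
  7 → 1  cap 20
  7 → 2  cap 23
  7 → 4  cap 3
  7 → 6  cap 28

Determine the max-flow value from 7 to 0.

Maximum flow value: 48

augment #1: 7→4→0 bottleneck 3, total now 3
augment #2: 7→6→0 bottleneck 19, total now 22
augment #3: 7→1→5→0 bottleneck 14, total now 36
augment #4: 7→6→3→0 bottleneck 9, total now 45
augment #5: 7→1→5→6→3→0 bottleneck 3, total now 48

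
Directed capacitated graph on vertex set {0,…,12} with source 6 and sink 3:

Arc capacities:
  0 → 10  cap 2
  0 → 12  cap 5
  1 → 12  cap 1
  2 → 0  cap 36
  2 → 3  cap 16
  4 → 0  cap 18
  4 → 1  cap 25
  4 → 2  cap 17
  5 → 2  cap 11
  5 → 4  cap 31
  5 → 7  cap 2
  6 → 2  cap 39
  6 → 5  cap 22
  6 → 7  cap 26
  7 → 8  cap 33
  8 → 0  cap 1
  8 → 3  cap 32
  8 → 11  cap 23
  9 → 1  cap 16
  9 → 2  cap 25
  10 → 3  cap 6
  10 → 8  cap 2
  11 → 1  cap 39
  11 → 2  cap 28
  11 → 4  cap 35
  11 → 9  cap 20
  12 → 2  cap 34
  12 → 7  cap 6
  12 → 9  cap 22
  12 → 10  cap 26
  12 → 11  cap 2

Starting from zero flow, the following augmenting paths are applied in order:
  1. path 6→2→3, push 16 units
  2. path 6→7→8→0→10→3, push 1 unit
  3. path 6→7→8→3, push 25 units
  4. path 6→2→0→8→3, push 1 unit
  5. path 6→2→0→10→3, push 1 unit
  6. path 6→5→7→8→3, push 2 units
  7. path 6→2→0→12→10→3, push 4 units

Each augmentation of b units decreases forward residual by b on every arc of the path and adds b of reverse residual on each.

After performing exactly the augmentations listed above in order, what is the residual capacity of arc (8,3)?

Residual capacity of (8,3): 4

after path 1 (6→2→3, push 16): res(8,3)=32
after path 2 (6→7→8→0→10→3, push 1): res(8,3)=32
after path 3 (6→7→8→3, push 25): res(8,3)=7
after path 4 (6→2→0→8→3, push 1): res(8,3)=6
after path 5 (6→2→0→10→3, push 1): res(8,3)=6
after path 6 (6→5→7→8→3, push 2): res(8,3)=4
after path 7 (6→2→0→12→10→3, push 4): res(8,3)=4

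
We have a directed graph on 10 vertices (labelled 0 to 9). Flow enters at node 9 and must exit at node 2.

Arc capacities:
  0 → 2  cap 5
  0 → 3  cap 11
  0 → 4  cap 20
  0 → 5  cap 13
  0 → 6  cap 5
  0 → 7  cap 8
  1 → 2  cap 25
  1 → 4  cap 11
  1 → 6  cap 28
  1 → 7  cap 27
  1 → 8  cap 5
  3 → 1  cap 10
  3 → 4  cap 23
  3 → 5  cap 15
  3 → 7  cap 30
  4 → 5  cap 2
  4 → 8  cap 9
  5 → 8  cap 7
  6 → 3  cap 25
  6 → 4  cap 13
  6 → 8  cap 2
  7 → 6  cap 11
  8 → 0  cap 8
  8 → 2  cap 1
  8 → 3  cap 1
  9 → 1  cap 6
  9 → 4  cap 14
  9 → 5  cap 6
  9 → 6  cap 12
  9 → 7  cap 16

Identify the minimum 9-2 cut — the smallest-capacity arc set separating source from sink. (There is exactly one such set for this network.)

Min-cut arcs: {(0,2), (3,1), (8,2), (9,1)} (total capacity 22)

augment #1: 9→1→2 push 6
augment #2: 9→4→8→2 push 1
augment #3: 9→4→8→0→2 push 5
augment #4: 9→6→3→1→2 push 10
max flow = 22; residual-reachable set from 9 gives S-side
cut edges (S→T): {(0,2), (3,1), (8,2), (9,1)} total cap 22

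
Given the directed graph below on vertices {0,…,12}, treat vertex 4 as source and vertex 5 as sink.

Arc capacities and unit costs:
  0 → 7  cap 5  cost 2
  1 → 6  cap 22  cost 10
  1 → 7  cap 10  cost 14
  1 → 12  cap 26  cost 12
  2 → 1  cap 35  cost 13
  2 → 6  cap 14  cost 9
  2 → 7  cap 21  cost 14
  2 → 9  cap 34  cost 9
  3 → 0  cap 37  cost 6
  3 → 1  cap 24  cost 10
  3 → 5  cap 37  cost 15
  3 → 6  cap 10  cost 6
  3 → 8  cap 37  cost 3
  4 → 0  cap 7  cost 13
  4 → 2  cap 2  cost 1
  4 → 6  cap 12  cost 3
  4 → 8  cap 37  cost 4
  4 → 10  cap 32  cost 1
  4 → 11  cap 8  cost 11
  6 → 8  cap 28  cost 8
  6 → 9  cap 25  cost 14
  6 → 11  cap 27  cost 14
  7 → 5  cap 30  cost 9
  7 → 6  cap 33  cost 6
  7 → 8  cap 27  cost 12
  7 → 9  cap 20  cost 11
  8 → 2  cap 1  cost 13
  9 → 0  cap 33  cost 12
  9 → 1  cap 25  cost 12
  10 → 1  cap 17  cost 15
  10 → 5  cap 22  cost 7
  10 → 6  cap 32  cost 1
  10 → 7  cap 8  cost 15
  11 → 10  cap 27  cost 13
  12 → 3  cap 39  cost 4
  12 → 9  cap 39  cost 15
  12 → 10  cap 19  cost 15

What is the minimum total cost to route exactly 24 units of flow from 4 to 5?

shortest-cost path #1: 4→10→5 push 22 @ unit cost 8 (adds 176)
shortest-cost path #2: 4→0→7→5 push 2 @ unit cost 24 (adds 48)
total cost = 224

Minimum cost for 24 units: 224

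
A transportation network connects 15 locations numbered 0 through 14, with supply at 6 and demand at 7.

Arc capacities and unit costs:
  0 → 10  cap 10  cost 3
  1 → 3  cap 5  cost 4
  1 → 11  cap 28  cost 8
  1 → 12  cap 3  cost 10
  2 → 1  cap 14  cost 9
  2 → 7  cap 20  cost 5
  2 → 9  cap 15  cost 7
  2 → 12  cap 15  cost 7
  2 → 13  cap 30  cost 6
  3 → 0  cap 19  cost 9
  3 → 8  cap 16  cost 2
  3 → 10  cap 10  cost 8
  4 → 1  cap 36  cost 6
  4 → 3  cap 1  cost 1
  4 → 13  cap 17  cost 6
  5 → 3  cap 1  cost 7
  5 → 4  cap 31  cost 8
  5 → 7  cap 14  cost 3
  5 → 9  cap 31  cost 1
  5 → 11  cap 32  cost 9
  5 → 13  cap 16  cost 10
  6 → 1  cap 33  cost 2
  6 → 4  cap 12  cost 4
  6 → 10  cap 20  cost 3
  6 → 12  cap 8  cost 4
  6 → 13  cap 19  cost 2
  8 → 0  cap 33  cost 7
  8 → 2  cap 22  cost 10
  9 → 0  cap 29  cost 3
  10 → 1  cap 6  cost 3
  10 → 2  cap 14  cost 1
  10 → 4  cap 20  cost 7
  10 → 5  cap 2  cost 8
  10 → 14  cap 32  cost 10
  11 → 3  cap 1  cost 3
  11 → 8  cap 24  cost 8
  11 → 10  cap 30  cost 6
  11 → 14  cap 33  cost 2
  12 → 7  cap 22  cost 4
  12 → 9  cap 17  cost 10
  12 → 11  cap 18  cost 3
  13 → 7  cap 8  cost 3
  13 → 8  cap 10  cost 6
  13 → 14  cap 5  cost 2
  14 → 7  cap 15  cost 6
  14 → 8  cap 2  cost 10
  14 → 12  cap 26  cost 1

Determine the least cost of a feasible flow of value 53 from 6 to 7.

shortest-cost path #1: 6→13→7 push 8 @ unit cost 5 (adds 40)
shortest-cost path #2: 6→12→7 push 8 @ unit cost 8 (adds 64)
shortest-cost path #3: 6→10→2→7 push 14 @ unit cost 9 (adds 126)
shortest-cost path #4: 6→13→14→12→7 push 5 @ unit cost 9 (adds 45)
shortest-cost path #5: 6→10→5→7 push 2 @ unit cost 14 (adds 28)
shortest-cost path #6: 6→1→12→7 push 3 @ unit cost 16 (adds 48)
shortest-cost path #7: 6→1→11→14→12→7 push 6 @ unit cost 17 (adds 102)
shortest-cost path #8: 6→1→11→14→7 push 7 @ unit cost 18 (adds 126)
total cost = 579

Minimum cost for 53 units: 579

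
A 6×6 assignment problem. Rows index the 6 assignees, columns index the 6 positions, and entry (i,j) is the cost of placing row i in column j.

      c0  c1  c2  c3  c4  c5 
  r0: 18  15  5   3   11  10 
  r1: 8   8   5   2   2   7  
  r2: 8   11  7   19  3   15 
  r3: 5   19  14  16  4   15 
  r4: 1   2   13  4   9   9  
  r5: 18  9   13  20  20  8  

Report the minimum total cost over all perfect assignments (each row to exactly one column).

Minimum assignment cost: 25

optimal assignment: row0→col2 (cost 5), row1→col3 (cost 2), row2→col4 (cost 3), row3→col0 (cost 5), row4→col1 (cost 2), row5→col5 (cost 8)
total = 5 + 2 + 3 + 5 + 2 + 8 = 25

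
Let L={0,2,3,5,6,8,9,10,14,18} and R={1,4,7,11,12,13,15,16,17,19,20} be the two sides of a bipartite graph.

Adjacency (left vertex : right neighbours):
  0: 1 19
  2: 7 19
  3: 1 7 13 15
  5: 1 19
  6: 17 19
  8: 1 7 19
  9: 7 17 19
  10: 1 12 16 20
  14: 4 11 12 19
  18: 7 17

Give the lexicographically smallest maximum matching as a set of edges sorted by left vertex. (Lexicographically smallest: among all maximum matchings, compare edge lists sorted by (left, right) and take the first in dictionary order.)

Lex-smallest maximum matching: {(0,1), (2,7), (3,13), (5,19), (6,17), (10,12), (14,4)}

|M| = 7 (so the lex-smallest maximum matching has 7 edges)
process left vertices in ascending order; for each, take the smallest-labelled available neighbour that still permits 7 edges overall, or leave it unmatched if none does
lex-smallest matching: {0-1, 2-7, 3-13, 5-19, 6-17, 10-12, 14-4}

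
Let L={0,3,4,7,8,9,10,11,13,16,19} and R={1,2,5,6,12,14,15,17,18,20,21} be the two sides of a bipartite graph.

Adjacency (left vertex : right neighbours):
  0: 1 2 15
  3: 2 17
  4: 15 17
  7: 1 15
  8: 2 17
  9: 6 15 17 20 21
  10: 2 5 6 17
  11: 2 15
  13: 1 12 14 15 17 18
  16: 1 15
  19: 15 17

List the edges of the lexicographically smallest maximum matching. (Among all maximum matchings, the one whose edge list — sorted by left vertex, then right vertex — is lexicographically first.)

|M| = 7 (so the lex-smallest maximum matching has 7 edges)
process left vertices in ascending order; for each, take the smallest-labelled available neighbour that still permits 7 edges overall, or leave it unmatched if none does
lex-smallest matching: {0-1, 3-2, 4-15, 8-17, 9-6, 10-5, 13-12}

Lex-smallest maximum matching: {(0,1), (3,2), (4,15), (8,17), (9,6), (10,5), (13,12)}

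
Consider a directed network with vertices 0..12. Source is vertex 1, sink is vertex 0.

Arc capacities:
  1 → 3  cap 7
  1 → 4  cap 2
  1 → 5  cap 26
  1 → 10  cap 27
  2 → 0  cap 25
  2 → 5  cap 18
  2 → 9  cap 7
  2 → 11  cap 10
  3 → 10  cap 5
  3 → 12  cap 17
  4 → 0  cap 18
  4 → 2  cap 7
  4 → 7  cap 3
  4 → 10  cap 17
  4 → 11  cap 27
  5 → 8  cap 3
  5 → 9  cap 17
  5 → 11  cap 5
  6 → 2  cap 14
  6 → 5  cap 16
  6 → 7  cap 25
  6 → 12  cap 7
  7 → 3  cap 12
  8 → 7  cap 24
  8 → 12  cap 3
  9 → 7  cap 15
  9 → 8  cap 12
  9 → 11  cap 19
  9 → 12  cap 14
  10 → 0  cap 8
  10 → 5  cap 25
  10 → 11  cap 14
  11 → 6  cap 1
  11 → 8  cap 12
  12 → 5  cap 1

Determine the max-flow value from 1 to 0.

Maximum flow value: 11

augment #1: 1→4→0 bottleneck 2, total now 2
augment #2: 1→10→0 bottleneck 8, total now 10
augment #3: 1→5→11→6→2→0 bottleneck 1, total now 11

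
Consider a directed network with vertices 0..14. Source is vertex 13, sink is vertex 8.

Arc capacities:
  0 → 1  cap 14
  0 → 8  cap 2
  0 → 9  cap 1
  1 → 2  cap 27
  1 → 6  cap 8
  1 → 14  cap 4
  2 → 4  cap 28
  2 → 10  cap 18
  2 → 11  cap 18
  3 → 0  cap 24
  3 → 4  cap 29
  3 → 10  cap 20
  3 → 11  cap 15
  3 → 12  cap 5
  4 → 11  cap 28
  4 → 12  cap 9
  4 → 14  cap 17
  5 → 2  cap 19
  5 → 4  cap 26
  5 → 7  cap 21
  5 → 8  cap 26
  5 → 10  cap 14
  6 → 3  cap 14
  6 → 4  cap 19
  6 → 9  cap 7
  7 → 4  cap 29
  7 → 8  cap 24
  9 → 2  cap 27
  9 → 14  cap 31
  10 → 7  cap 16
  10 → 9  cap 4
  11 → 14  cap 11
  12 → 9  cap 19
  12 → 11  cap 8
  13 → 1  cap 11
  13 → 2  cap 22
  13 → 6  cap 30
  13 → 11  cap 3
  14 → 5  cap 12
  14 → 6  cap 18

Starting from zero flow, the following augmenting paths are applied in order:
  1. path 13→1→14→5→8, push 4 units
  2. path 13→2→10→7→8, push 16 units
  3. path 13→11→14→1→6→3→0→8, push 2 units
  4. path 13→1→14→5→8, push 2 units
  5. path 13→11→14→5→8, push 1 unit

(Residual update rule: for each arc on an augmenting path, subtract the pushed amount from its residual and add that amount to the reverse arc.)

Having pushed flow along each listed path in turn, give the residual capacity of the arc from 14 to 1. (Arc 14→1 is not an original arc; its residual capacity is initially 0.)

after path 1 (13→1→14→5→8, push 4): res(14,1)=4
after path 2 (13→2→10→7→8, push 16): res(14,1)=4
after path 3 (13→11→14→1→6→3→0→8, push 2): res(14,1)=2
after path 4 (13→1→14→5→8, push 2): res(14,1)=4
after path 5 (13→11→14→5→8, push 1): res(14,1)=4

Residual capacity of (14,1): 4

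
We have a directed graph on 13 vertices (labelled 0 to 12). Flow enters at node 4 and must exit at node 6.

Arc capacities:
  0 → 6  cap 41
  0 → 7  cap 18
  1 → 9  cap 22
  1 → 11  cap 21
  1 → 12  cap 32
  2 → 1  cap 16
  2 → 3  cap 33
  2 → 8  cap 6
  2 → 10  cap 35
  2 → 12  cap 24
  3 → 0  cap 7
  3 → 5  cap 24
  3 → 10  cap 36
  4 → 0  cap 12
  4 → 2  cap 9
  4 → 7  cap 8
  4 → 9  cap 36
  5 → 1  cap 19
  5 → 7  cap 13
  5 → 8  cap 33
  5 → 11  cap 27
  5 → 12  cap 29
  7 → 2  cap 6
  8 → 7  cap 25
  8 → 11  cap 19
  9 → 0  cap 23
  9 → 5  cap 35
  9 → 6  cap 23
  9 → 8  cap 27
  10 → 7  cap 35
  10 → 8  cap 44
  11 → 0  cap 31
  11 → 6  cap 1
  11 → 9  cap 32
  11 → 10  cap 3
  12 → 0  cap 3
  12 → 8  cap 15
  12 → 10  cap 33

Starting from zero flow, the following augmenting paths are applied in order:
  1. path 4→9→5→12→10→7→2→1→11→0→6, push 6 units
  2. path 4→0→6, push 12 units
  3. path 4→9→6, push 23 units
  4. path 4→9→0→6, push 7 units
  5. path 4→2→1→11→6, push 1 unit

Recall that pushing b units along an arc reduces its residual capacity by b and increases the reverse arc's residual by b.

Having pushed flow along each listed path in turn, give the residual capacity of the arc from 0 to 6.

after path 1 (4→9→5→12→10→7→2→1→11→0→6, push 6): res(0,6)=35
after path 2 (4→0→6, push 12): res(0,6)=23
after path 3 (4→9→6, push 23): res(0,6)=23
after path 4 (4→9→0→6, push 7): res(0,6)=16
after path 5 (4→2→1→11→6, push 1): res(0,6)=16

Residual capacity of (0,6): 16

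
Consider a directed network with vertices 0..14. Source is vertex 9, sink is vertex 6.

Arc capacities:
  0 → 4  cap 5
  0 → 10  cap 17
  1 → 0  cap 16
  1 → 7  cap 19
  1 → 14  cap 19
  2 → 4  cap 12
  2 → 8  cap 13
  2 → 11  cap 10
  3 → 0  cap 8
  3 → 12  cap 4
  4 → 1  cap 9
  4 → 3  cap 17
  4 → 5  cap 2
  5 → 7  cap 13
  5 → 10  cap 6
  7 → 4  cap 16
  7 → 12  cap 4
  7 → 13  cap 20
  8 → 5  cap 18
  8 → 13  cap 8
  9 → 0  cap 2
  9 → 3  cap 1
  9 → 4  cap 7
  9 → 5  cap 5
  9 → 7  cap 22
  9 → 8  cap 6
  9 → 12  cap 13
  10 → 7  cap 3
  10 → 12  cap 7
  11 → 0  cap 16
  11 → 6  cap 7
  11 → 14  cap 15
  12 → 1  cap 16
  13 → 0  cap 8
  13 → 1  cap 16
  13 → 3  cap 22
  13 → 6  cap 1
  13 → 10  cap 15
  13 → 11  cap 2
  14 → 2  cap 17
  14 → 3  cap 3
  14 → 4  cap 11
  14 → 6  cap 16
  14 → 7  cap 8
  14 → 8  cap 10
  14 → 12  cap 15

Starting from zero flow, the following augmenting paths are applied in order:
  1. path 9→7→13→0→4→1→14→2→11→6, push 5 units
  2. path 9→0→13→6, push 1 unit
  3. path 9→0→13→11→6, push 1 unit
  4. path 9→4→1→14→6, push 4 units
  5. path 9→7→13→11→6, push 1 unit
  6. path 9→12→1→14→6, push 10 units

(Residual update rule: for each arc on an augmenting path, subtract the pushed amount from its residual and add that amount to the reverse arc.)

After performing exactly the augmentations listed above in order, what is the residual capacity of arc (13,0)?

Residual capacity of (13,0): 5

after path 1 (9→7→13→0→4→1→14→2→11→6, push 5): res(13,0)=3
after path 2 (9→0→13→6, push 1): res(13,0)=4
after path 3 (9→0→13→11→6, push 1): res(13,0)=5
after path 4 (9→4→1→14→6, push 4): res(13,0)=5
after path 5 (9→7→13→11→6, push 1): res(13,0)=5
after path 6 (9→12→1→14→6, push 10): res(13,0)=5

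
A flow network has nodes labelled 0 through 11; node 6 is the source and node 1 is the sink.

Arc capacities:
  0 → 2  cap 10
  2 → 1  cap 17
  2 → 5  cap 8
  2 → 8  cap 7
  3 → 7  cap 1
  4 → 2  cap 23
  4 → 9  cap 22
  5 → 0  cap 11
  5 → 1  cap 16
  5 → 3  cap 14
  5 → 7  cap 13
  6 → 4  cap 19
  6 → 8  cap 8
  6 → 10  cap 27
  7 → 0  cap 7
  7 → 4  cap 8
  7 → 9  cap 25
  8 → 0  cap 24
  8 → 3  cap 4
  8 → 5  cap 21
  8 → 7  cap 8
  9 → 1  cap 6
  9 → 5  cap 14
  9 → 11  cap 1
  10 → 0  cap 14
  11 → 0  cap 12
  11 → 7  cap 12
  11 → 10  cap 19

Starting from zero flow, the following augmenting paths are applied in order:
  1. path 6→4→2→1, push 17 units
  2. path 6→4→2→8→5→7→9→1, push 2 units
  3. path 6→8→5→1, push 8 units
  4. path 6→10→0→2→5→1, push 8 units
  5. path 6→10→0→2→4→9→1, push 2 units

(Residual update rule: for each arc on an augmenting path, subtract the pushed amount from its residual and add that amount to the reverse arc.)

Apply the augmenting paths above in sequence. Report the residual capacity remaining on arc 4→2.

Residual capacity of (4,2): 6

after path 1 (6→4→2→1, push 17): res(4,2)=6
after path 2 (6→4→2→8→5→7→9→1, push 2): res(4,2)=4
after path 3 (6→8→5→1, push 8): res(4,2)=4
after path 4 (6→10→0→2→5→1, push 8): res(4,2)=4
after path 5 (6→10→0→2→4→9→1, push 2): res(4,2)=6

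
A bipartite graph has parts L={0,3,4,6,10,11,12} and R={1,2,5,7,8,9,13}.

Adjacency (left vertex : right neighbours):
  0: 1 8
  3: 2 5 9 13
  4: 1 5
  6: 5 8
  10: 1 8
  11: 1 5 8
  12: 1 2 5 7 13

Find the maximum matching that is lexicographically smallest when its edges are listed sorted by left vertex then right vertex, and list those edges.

Lex-smallest maximum matching: {(0,1), (3,2), (4,5), (6,8), (12,7)}

|M| = 5 (so the lex-smallest maximum matching has 5 edges)
process left vertices in ascending order; for each, take the smallest-labelled available neighbour that still permits 5 edges overall, or leave it unmatched if none does
lex-smallest matching: {0-1, 3-2, 4-5, 6-8, 12-7}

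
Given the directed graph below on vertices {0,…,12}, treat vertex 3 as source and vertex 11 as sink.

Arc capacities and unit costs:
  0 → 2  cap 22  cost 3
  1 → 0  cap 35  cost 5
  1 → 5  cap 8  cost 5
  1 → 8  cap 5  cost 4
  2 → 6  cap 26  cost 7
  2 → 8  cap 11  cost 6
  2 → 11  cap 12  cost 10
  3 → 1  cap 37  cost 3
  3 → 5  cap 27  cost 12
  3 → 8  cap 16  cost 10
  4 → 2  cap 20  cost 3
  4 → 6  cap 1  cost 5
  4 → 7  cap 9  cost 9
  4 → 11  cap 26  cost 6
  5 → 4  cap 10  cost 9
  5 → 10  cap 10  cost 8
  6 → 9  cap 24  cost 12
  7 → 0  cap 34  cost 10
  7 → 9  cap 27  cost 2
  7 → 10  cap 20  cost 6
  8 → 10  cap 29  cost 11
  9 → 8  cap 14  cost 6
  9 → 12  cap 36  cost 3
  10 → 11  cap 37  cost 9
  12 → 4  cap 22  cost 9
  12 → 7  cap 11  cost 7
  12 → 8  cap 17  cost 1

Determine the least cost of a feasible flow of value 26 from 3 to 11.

shortest-cost path #1: 3→1→0→2→11 push 12 @ unit cost 21 (adds 252)
shortest-cost path #2: 3→1→5→4→11 push 8 @ unit cost 23 (adds 184)
shortest-cost path #3: 3→5→4→11 push 2 @ unit cost 27 (adds 54)
shortest-cost path #4: 3→1→8→10→11 push 4 @ unit cost 27 (adds 108)
total cost = 598

Minimum cost for 26 units: 598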